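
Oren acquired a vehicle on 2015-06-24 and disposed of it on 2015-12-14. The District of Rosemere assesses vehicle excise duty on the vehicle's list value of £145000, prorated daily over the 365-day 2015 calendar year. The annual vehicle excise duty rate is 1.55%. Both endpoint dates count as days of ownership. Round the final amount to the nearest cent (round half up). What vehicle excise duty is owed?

£1071.41

Days held (2015-06-24 to 2015-12-14): 174 out of 365
Tax = £145000 × 1.55% × 174/365 = £1071.4110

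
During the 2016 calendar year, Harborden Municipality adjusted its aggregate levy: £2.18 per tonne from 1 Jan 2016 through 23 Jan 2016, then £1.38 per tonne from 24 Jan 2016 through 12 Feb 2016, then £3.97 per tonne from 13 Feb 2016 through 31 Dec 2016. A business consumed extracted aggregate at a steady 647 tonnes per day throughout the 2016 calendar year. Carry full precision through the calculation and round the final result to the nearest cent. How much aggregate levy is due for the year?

1 Jan – 23 Jan 2016: 23 days × 647 tonnes/day = 14,881 tonnes at £2.18/tonne → £32440.58
24 Jan – 12 Feb 2016: 20 days × 647 tonnes/day = 12,940 tonnes at £1.38/tonne → £17857.20
13 Feb – 31 Dec 2016: 323 days × 647 tonnes/day = 208,981 tonnes at £3.97/tonne → £829654.57

£879952.35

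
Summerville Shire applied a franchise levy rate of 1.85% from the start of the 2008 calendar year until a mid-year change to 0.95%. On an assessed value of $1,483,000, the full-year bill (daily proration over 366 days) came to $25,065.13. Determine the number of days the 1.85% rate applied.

301 days

Let d = days at the first rate; then 366 − d days at the second rate.
$1,483,000 × [1.85%·d + 0.95%·(366−d)] / 366 = $25,065.13
Solving gives d = 301, so the new rate took effect on October 28, 2008.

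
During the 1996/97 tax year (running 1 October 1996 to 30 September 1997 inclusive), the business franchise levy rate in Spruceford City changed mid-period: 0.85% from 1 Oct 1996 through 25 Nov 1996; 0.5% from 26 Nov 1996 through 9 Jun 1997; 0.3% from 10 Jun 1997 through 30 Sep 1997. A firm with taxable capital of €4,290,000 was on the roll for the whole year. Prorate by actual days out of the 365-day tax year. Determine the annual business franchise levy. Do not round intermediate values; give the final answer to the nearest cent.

1 Oct – 25 Nov 1996: 56 days at 0.85% → €4,290,000 × 0.85% × 56/365 = €5,594.6301
26 Nov 1996 – 9 Jun 1997: 196 days at 0.5% → €4,290,000 × 0.5% × 196/365 = €11,518.3562
10 Jun – 30 Sep 1997: 113 days at 0.3% → €4,290,000 × 0.3% × 113/365 = €3,984.4110
Total = €21,097.3973

€21,097.40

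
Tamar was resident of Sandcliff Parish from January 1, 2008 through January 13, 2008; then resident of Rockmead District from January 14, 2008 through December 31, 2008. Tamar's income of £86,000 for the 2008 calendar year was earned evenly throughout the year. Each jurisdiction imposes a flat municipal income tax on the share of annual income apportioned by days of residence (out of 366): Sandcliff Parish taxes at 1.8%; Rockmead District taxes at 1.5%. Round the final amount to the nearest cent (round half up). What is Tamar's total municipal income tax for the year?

Sandcliff Parish, January 1 – January 13, 2008: 13 days → £86,000 × 1.8% × 13/366 = £54.9836
Rockmead District, January 14 – December 31, 2008: 353 days → £86,000 × 1.5% × 353/366 = £1,244.1803
Total = £1,299.1639

£1,299.16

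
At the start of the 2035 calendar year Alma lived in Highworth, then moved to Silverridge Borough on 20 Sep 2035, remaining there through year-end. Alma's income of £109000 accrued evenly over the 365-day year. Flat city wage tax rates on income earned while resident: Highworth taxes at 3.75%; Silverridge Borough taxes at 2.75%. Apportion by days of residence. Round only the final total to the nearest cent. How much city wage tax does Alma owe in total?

Highworth, 1 Jan – 19 Sep 2035: 262 days → £109000 × 3.75% × 262/365 = £2934.0411
Silverridge Borough, 20 Sep – 31 Dec 2035: 103 days → £109000 × 2.75% × 103/365 = £845.8699
Total = £3779.9110

£3779.91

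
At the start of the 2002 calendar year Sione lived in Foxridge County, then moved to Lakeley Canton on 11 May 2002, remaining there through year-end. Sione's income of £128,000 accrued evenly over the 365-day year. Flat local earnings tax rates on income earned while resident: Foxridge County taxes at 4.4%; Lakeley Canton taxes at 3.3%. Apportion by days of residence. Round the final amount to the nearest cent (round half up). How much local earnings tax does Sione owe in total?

Foxridge County, 1 Jan – 10 May 2002: 130 days → £128,000 × 4.4% × 130/365 = £2,005.9178
Lakeley Canton, 11 May – 31 Dec 2002: 235 days → £128,000 × 3.3% × 235/365 = £2,719.5616
Total = £4,725.4795

£4,725.48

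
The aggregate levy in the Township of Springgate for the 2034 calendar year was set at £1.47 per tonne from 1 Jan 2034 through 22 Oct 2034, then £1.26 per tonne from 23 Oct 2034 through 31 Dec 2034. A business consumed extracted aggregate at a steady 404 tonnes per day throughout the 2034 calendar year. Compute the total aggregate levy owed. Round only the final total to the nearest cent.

1 Jan – 22 Oct 2034: 295 days × 404 tonnes/day = 119,180 tonnes at £1.47/tonne → £175,194.60
23 Oct – 31 Dec 2034: 70 days × 404 tonnes/day = 28,280 tonnes at £1.26/tonne → £35,632.80

£210,827.40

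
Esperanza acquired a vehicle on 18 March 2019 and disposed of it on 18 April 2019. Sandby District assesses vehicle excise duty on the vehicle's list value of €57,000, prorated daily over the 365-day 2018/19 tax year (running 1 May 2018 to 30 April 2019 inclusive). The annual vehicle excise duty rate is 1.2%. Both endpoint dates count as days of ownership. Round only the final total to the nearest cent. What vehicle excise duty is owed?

Days held (18 March – 18 April 2019): 32 out of 365
Tax = €57,000 × 1.2% × 32/365 = €59.9671

€59.97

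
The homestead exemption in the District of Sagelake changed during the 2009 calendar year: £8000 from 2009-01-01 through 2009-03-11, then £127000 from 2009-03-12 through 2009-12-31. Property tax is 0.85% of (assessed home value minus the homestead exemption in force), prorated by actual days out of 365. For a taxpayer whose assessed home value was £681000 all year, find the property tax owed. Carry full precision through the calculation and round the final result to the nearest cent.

£4902.99

2009-01-01 to 2009-03-11: 70 days, exemption £8000 → (£681000 − £8000) × 0.85% × 70/365 = £1097.0822
2009-03-12 to 2009-12-31: 295 days, exemption £127000 → (£681000 − £127000) × 0.85% × 295/365 = £3805.9041
Total = £4902.9863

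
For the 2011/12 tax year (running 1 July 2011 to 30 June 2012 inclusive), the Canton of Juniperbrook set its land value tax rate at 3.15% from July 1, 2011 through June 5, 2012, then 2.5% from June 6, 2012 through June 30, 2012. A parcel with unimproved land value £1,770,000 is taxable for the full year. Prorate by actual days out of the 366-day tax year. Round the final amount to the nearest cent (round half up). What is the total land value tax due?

£54,969.14

July 1, 2011 – June 5, 2012: 341 days at 3.15% → £1,770,000 × 3.15% × 341/366 = £51,946.5984
June 6 – June 30, 2012: 25 days at 2.5% → £1,770,000 × 2.5% × 25/366 = £3,022.5410
Total = £54,969.1393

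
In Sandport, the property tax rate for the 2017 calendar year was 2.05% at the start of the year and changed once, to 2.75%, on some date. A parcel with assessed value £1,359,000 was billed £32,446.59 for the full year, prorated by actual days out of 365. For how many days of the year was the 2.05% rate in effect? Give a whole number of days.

Let d = days at the first rate; then 365 − d days at the second rate.
£1,359,000 × [2.05%·d + 2.75%·(365−d)] / 365 = £32,446.59
Solving gives d = 189, so the new rate took effect on July 9, 2017.

189 days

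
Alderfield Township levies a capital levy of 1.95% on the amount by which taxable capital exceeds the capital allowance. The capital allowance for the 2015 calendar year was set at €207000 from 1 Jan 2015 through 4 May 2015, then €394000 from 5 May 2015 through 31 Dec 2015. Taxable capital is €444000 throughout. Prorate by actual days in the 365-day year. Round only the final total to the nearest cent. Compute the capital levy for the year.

1 Jan – 4 May 2015: 124 days, exemption €207000 → (€444000 − €207000) × 1.95% × 124/365 = €1570.0438
5 May – 31 Dec 2015: 241 days, exemption €394000 → (€444000 − €394000) × 1.95% × 241/365 = €643.7671
Total = €2213.8110

€2213.81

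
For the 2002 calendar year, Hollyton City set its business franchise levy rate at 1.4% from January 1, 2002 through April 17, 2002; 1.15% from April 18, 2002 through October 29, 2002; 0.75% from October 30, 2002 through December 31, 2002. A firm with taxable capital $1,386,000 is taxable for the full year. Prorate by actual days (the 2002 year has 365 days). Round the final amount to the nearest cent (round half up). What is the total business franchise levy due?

$15,997.86

January 1 – April 17, 2002: 107 days at 1.4% → $1,386,000 × 1.4% × 107/365 = $5,688.2959
April 18 – October 29, 2002: 195 days at 1.15% → $1,386,000 × 1.15% × 195/365 = $8,515.3562
October 30 – December 31, 2002: 63 days at 0.75% → $1,386,000 × 0.75% × 63/365 = $1,794.2055
Total = $15,997.8575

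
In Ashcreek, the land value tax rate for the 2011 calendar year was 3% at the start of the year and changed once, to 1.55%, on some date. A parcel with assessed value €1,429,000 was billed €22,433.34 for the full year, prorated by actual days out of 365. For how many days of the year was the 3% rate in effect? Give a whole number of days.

Let d = days at the first rate; then 365 − d days at the second rate.
€1,429,000 × [3%·d + 1.55%·(365−d)] / 365 = €22,433.34
Solving gives d = 5, so the new rate took effect on 6 January 2011.

5 days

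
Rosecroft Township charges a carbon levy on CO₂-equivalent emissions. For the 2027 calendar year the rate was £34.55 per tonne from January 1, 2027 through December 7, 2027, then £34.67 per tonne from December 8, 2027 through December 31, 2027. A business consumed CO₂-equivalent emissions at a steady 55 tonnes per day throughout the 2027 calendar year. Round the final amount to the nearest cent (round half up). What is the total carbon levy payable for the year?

January 1 – December 7, 2027: 341 days × 55 tonnes/day = 18,755 tonnes at £34.55/tonne → £647,985.25
December 8 – December 31, 2027: 24 days × 55 tonnes/day = 1,320 tonnes at £34.67/tonne → £45,764.40

£693,749.65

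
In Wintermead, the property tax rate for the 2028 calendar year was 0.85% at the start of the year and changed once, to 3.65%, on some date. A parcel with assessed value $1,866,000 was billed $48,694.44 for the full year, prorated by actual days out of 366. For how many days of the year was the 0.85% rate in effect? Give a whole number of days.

136 days

Let d = days at the first rate; then 366 − d days at the second rate.
$1,866,000 × [0.85%·d + 3.65%·(366−d)] / 366 = $48,694.44
Solving gives d = 136, so the new rate took effect on 16 May 2028.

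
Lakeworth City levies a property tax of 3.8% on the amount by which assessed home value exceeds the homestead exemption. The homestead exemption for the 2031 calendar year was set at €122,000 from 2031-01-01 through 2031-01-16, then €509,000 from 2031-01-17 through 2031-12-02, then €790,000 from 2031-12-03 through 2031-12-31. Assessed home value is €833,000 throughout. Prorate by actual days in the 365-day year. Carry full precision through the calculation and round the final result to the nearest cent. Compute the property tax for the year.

€12,108.26

2031-01-01 to 2031-01-16: 16 days, exemption €122,000 → (€833,000 − €122,000) × 3.8% × 16/365 = €1,184.3507
2031-01-17 to 2031-12-02: 320 days, exemption €509,000 → (€833,000 − €509,000) × 3.8% × 320/365 = €10,794.0822
2031-12-03 to 2031-12-31: 29 days, exemption €790,000 → (€833,000 − €790,000) × 3.8% × 29/365 = €129.8247
Total = €12,108.2575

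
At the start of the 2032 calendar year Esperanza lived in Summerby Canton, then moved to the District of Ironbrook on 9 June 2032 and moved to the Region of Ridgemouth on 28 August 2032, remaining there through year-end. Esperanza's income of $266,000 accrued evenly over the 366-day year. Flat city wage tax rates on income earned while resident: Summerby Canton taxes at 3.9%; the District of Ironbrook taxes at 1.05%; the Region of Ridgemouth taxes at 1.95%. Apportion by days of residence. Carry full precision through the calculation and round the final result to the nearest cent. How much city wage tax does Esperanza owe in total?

Summerby Canton, 1 January – 8 June 2032: 160 days → $266,000 × 3.9% × 160/366 = $4,535.0820
The District of Ironbrook, 9 June – 27 August 2032: 80 days → $266,000 × 1.05% × 80/366 = $610.4918
The Region of Ridgemouth, 28 August – 31 December 2032: 126 days → $266,000 × 1.95% × 126/366 = $1,785.6885
Total = $6,931.2623

$6,931.26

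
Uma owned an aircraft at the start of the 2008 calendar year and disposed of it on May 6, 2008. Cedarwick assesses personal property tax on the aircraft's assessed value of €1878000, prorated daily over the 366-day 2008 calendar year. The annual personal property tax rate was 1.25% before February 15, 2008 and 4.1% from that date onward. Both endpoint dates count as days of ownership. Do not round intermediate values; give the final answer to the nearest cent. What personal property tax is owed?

January 1 – February 14, 2008: 45 days at 1.25% → €1878000 × 1.25% × 45/366 = €2886.2705
February 15 – May 6, 2008: 82 days at 4.1% → €1878000 × 4.1% × 82/366 = €17250.9180
Total = €20137.1885

€20137.19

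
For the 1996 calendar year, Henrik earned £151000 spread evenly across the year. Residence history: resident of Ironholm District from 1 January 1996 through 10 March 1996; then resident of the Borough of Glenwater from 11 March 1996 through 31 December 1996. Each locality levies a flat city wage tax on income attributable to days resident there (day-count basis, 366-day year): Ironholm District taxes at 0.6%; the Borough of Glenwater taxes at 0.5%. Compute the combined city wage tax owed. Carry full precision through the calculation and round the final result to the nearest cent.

Ironholm District, 1 January – 10 March 1996: 70 days → £151000 × 0.6% × 70/366 = £173.2787
The Borough of Glenwater, 11 March – 31 December 1996: 296 days → £151000 × 0.5% × 296/366 = £610.6011
Total = £783.8798

£783.88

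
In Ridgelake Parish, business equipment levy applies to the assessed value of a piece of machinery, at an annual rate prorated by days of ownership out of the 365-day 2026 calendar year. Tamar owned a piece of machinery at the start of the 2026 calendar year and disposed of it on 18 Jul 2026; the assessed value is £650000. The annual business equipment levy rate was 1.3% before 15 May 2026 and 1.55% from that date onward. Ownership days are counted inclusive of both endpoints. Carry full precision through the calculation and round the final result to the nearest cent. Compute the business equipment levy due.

1 Jan – 14 May 2026: 134 days at 1.3% → £650000 × 1.3% × 134/365 = £3102.1918
15 May – 18 Jul 2026: 65 days at 1.55% → £650000 × 1.55% × 65/365 = £1794.1781
Total = £4896.3699

£4896.37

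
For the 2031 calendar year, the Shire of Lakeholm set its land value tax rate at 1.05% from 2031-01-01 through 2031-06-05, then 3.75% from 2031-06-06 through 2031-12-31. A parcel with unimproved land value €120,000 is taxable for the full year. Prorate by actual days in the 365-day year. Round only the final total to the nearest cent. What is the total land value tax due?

€3,115.23

2031-01-01 to 2031-06-05: 156 days at 1.05% → €120,000 × 1.05% × 156/365 = €538.5205
2031-06-06 to 2031-12-31: 209 days at 3.75% → €120,000 × 3.75% × 209/365 = €2,576.7123
Total = €3,115.2329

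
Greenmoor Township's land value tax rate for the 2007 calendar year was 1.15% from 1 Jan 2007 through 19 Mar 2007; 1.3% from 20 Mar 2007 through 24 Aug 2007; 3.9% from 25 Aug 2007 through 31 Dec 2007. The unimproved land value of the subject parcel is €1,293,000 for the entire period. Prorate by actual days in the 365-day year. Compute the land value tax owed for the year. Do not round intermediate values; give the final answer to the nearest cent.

€28,275.96

1 Jan – 19 Mar 2007: 78 days at 1.15% → €1,293,000 × 1.15% × 78/365 = €3,177.5918
20 Mar – 24 Aug 2007: 158 days at 1.3% → €1,293,000 × 1.3% × 158/365 = €7,276.2247
25 Aug – 31 Dec 2007: 129 days at 3.9% → €1,293,000 × 3.9% × 129/365 = €17,822.1452
Total = €28,275.9616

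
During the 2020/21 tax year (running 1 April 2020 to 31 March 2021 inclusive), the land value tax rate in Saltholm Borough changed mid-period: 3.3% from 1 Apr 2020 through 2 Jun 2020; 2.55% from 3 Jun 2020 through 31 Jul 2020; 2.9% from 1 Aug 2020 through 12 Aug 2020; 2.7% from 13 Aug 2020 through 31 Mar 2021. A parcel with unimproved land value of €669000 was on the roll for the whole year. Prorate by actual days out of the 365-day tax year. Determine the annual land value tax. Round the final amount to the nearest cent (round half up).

€18637.61

1 Apr – 2 Jun 2020: 63 days at 3.3% → €669000 × 3.3% × 63/365 = €3810.5507
3 Jun – 31 Jul 2020: 59 days at 2.55% → €669000 × 2.55% × 59/365 = €2757.5630
1 Aug – 12 Aug 2020: 12 days at 2.9% → €669000 × 2.9% × 12/365 = €637.8411
13 Aug 2020 – 31 Mar 2021: 231 days at 2.7% → €669000 × 2.7% × 231/365 = €11431.6521
Total = €18637.6068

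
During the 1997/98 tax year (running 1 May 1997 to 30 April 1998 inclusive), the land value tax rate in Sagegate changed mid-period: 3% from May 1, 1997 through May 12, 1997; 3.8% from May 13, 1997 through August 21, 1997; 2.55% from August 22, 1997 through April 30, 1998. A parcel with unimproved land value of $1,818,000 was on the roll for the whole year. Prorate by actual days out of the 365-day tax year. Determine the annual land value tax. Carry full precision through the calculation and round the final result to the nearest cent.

$52,916.25

May 1 – May 12, 1997: 12 days at 3% → $1,818,000 × 3% × 12/365 = $1,793.0959
May 13 – August 21, 1997: 101 days at 3.8% → $1,818,000 × 3.8% × 101/365 = $19,116.3945
August 22, 1997 – April 30, 1998: 252 days at 2.55% → $1,818,000 × 2.55% × 252/365 = $32,006.7616
Total = $52,916.2521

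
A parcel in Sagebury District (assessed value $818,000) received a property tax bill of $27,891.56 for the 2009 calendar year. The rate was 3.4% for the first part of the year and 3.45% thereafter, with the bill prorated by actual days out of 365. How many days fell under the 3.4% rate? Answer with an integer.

Let d = days at the first rate; then 365 − d days at the second rate.
$818,000 × [3.4%·d + 3.45%·(365−d)] / 365 = $27,891.56
Solving gives d = 294, so the new rate took effect on 22 October 2009.

294 days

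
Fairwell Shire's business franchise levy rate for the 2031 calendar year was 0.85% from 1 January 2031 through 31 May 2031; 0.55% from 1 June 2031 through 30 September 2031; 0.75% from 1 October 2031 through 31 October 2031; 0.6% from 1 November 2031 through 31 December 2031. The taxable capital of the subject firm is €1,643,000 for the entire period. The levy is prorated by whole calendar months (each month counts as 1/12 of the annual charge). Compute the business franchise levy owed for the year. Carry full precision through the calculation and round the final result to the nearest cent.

€11,501.00

1 January – 31 May 2031: 5 months at 0.85% → €1,643,000 × 0.85% × 5/12 = €5,818.9583
1 June – 30 September 2031: 4 months at 0.55% → €1,643,000 × 0.55% × 4/12 = €3,012.1667
1 October – 31 October 2031: 1 month at 0.75% → €1,643,000 × 0.75% × 1/12 = €1,026.8750
1 November – 31 December 2031: 2 months at 0.6% → €1,643,000 × 0.6% × 2/12 = €1,643.0000
Total = €11,501.0000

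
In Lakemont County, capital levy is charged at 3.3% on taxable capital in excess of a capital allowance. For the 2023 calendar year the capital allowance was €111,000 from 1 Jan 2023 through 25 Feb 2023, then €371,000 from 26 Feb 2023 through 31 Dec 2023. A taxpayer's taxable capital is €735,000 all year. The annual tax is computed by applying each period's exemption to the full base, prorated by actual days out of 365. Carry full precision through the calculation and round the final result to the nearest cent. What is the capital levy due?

1 Jan – 25 Feb 2023: 56 days, exemption €111,000 → (€735,000 − €111,000) × 3.3% × 56/365 = €3,159.3205
26 Feb – 31 Dec 2023: 309 days, exemption €371,000 → (€735,000 − €371,000) × 3.3% × 309/365 = €10,169.0630
Total = €13,328.3836

€13,328.38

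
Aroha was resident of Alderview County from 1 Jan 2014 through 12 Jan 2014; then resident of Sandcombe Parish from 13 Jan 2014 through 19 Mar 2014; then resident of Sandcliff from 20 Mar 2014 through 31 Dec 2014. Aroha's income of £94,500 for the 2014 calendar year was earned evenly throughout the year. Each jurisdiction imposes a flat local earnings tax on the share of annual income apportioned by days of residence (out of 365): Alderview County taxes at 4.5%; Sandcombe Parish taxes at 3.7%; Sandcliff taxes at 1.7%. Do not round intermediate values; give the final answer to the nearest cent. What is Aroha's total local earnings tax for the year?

Alderview County, 1 Jan – 12 Jan 2014: 12 days → £94,500 × 4.5% × 12/365 = £139.8082
Sandcombe Parish, 13 Jan – 19 Mar 2014: 66 days → £94,500 × 3.7% × 66/365 = £632.2438
Sandcliff, 20 Mar – 31 Dec 2014: 287 days → £94,500 × 1.7% × 287/365 = £1,263.1932
Total = £2,035.2452

£2,035.25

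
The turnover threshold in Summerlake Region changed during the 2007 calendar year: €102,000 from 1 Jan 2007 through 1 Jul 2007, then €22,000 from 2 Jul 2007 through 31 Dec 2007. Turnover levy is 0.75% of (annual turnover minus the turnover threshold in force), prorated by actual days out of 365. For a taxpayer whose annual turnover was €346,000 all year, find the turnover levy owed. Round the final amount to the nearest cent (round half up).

1 Jan – 1 Jul 2007: 182 days, exemption €102,000 → (€346,000 − €102,000) × 0.75% × 182/365 = €912.4932
2 Jul – 31 Dec 2007: 183 days, exemption €22,000 → (€346,000 − €22,000) × 0.75% × 183/365 = €1,218.3288
Total = €2,130.8219

€2,130.82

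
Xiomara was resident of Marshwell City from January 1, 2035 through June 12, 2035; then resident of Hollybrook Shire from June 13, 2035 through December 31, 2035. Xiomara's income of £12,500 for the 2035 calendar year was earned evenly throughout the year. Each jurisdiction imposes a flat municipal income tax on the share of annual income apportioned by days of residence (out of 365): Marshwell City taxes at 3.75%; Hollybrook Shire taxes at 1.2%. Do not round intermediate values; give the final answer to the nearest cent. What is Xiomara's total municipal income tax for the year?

Marshwell City, January 1 – June 12, 2035: 163 days → £12,500 × 3.75% × 163/365 = £209.3322
Hollybrook Shire, June 13 – December 31, 2035: 202 days → £12,500 × 1.2% × 202/365 = £83.0137
Total = £292.3459

£292.35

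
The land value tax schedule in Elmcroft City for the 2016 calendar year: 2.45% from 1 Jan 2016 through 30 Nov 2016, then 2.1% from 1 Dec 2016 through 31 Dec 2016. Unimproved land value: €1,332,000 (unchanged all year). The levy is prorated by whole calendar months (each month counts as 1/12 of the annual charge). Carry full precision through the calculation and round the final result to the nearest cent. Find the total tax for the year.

€32,245.50

1 Jan – 30 Nov 2016: 11 months at 2.45% → €1,332,000 × 2.45% × 11/12 = €29,914.5000
1 Dec – 31 Dec 2016: 1 month at 2.1% → €1,332,000 × 2.1% × 1/12 = €2,331.0000
Total = €32,245.5000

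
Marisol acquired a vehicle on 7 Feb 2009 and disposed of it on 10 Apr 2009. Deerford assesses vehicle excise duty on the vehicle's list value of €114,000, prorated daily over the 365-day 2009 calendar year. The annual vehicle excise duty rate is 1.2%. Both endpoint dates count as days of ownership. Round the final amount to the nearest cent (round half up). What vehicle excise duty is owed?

Days held (7 Feb – 10 Apr 2009): 63 out of 365
Tax = €114,000 × 1.2% × 63/365 = €236.1205

€236.12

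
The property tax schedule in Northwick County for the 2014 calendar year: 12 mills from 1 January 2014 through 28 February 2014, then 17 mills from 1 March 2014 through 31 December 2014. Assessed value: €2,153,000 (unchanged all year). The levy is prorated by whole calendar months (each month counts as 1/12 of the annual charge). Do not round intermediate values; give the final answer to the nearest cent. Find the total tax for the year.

1 January – 28 February 2014: 2 months at 12 mills → €2,153,000 × 1.2% × 2/12 = €4,306.0000
1 March – 31 December 2014: 10 months at 17 mills → €2,153,000 × 1.7% × 10/12 = €30,500.8333
Total = €34,806.8333

€34,806.83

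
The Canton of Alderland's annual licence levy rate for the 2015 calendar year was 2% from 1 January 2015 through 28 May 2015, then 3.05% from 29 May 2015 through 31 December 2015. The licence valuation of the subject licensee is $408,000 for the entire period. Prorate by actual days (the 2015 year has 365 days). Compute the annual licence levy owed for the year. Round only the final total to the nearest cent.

1 January – 28 May 2015: 148 days at 2% → $408,000 × 2% × 148/365 = $3,308.7123
29 May – 31 December 2015: 217 days at 3.05% → $408,000 × 3.05% × 217/365 = $7,398.2137
Total = $10,706.9260

$10,706.93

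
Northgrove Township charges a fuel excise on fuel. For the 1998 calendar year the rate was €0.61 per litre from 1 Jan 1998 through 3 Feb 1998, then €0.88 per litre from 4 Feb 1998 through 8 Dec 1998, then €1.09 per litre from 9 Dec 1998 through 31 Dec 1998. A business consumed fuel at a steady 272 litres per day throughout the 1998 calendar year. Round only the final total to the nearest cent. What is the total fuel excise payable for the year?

1 Jan – 3 Feb 1998: 34 days × 272 litres/day = 9,248 litres at €0.61/litre → €5,641.28
4 Feb – 8 Dec 1998: 308 days × 272 litres/day = 83,776 litres at €0.88/litre → €73,722.88
9 Dec – 31 Dec 1998: 23 days × 272 litres/day = 6,256 litres at €1.09/litre → €6,819.04

€86,183.20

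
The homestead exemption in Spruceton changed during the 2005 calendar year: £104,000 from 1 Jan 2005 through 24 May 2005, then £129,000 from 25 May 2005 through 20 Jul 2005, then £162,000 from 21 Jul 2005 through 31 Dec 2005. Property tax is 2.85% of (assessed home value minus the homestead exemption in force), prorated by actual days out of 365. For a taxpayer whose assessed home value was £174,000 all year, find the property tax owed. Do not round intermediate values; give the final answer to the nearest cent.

£1,141.02

1 Jan – 24 May 2005: 144 days, exemption £104,000 → (£174,000 − £104,000) × 2.85% × 144/365 = £787.0685
25 May – 20 Jul 2005: 57 days, exemption £129,000 → (£174,000 − £129,000) × 2.85% × 57/365 = £200.2808
21 Jul – 31 Dec 2005: 164 days, exemption £162,000 → (£174,000 − £162,000) × 2.85% × 164/365 = £153.6658
Total = £1,141.0151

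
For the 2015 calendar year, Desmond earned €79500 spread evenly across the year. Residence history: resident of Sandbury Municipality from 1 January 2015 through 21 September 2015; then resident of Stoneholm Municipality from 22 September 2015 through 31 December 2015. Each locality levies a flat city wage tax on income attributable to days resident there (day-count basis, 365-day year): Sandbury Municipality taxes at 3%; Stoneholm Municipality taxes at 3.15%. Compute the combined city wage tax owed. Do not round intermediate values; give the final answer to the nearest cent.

€2418.00

Sandbury Municipality, 1 January – 21 September 2015: 264 days → €79500 × 3% × 264/365 = €1725.0411
Stoneholm Municipality, 22 September – 31 December 2015: 101 days → €79500 × 3.15% × 101/365 = €692.9568
Total = €2417.9979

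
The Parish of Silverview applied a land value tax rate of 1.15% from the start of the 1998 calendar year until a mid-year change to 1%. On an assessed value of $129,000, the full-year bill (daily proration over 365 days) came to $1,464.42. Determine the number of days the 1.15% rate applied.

Let d = days at the first rate; then 365 − d days at the second rate.
$129,000 × [1.15%·d + 1%·(365−d)] / 365 = $1,464.42
Solving gives d = 329, so the new rate took effect on 26 November 1998.

329 days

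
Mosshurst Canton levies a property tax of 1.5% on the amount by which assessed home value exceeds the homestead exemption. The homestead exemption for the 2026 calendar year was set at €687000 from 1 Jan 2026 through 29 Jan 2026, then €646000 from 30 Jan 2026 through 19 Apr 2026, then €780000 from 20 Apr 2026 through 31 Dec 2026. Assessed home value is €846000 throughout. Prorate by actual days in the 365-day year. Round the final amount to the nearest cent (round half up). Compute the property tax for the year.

1 Jan – 29 Jan 2026: 29 days, exemption €687000 → (€846000 − €687000) × 1.5% × 29/365 = €189.4932
30 Jan – 19 Apr 2026: 80 days, exemption €646000 → (€846000 − €646000) × 1.5% × 80/365 = €657.5342
20 Apr – 31 Dec 2026: 256 days, exemption €780000 → (€846000 − €780000) × 1.5% × 256/365 = €694.3562
Total = €1541.3836

€1541.38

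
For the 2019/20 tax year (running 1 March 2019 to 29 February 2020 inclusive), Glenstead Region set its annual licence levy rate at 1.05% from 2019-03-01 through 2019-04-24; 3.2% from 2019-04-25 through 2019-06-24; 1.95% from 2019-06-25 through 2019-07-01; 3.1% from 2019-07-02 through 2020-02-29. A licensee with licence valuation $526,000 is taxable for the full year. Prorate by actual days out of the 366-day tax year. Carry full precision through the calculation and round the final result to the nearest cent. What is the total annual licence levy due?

$14,657.58

2019-03-01 to 2019-04-24: 55 days at 1.05% → $526,000 × 1.05% × 55/366 = $829.9590
2019-04-25 to 2019-06-24: 61 days at 3.2% → $526,000 × 3.2% × 61/366 = $2,805.3333
2019-06-25 to 2019-07-01: 7 days at 1.95% → $526,000 × 1.95% × 7/366 = $196.1721
2019-07-02 to 2020-02-29: 243 days at 3.1% → $526,000 × 3.1% × 243/366 = $10,826.1148
Total = $14,657.5792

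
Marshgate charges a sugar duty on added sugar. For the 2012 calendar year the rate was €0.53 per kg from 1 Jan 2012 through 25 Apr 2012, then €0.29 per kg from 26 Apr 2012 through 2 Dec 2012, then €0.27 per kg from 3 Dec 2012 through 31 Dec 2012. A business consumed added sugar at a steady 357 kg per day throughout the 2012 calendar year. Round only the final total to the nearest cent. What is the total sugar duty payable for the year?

€47,623.80

1 Jan – 25 Apr 2012: 116 days × 357 kg/day = 41,412 kg at €0.53/kg → €21,948.36
26 Apr – 2 Dec 2012: 221 days × 357 kg/day = 78,897 kg at €0.29/kg → €22,880.13
3 Dec – 31 Dec 2012: 29 days × 357 kg/day = 10,353 kg at €0.27/kg → €2,795.31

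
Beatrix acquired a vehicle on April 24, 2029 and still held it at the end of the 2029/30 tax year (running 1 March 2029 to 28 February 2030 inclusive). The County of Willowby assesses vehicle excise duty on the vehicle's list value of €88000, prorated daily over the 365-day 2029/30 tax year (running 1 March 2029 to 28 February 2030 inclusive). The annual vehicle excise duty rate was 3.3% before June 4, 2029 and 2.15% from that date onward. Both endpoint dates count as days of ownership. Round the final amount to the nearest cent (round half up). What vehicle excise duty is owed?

April 24 – June 3, 2029: 41 days at 3.3% → €88000 × 3.3% × 41/365 = €326.2027
June 4, 2029 – February 28, 2030: 270 days at 2.15% → €88000 × 2.15% × 270/365 = €1399.5616
Total = €1725.7644

€1725.76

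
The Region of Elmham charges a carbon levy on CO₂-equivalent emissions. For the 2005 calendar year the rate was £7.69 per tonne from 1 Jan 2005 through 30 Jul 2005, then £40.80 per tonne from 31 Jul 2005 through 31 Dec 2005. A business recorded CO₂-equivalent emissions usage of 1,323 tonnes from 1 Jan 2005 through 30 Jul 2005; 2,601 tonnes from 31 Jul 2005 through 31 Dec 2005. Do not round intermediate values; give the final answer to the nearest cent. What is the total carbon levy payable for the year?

1 Jan – 30 Jul 2005: 1,323 tonnes at £7.69/tonne → £10,173.87
31 Jul – 31 Dec 2005: 2,601 tonnes at £40.80/tonne → £106,120.80

£116,294.67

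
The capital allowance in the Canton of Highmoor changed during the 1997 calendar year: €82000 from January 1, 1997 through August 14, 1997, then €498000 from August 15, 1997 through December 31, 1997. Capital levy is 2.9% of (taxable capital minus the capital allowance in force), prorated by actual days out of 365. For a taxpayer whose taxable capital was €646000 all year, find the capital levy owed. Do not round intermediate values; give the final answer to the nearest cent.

€11761.76

January 1 – August 14, 1997: 226 days, exemption €82000 → (€646000 − €82000) × 2.9% × 226/365 = €10127.2767
August 15 – December 31, 1997: 139 days, exemption €498000 → (€646000 − €498000) × 2.9% × 139/365 = €1634.4877
Total = €11761.7644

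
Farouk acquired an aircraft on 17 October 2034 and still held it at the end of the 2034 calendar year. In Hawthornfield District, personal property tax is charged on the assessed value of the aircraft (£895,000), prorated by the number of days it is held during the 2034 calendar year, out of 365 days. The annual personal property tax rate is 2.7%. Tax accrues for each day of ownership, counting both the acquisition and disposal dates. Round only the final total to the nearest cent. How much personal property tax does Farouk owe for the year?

£5,031.62

Days held (17 October – 31 December 2034): 76 out of 365
Tax = £895,000 × 2.7% × 76/365 = £5,031.6164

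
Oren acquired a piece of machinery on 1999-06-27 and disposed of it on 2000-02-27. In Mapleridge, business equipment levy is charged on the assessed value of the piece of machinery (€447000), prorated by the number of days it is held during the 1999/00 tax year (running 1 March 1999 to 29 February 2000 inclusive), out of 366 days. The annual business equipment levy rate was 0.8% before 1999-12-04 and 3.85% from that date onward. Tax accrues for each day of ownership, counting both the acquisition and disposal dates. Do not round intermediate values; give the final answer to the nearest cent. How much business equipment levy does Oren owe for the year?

1999-06-27 to 1999-12-03: 160 days at 0.8% → €447000 × 0.8% × 160/366 = €1563.2787
1999-12-04 to 2000-02-27: 86 days at 3.85% → €447000 × 3.85% × 86/366 = €4043.7623
Total = €5607.0410

€5607.04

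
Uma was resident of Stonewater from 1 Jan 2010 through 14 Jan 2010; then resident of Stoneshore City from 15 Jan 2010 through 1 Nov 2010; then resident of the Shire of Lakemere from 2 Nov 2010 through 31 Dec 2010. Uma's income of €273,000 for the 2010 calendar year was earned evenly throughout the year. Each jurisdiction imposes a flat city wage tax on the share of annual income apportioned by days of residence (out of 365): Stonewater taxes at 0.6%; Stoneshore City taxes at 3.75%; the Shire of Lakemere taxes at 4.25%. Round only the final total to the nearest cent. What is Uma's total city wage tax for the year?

Stonewater, 1 Jan – 14 Jan 2010: 14 days → €273,000 × 0.6% × 14/365 = €62.8274
Stoneshore City, 15 Jan – 1 Nov 2010: 291 days → €273,000 × 3.75% × 291/365 = €8,161.9521
The Shire of Lakemere, 2 Nov – 31 Dec 2010: 60 days → €273,000 × 4.25% × 60/365 = €1,907.2603
Total = €10,132.0397

€10,132.04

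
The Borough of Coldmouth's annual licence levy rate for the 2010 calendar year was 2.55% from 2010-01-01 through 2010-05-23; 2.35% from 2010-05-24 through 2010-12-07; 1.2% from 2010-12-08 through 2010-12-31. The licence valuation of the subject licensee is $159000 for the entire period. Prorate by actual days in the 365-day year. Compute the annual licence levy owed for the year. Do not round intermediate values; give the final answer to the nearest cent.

$3740.86

2010-01-01 to 2010-05-23: 143 days at 2.55% → $159000 × 2.55% × 143/365 = $1588.4753
2010-05-24 to 2010-12-07: 198 days at 2.35% → $159000 × 2.35% × 198/365 = $2026.9233
2010-12-08 to 2010-12-31: 24 days at 1.2% → $159000 × 1.2% × 24/365 = $125.4575
Total = $3740.8562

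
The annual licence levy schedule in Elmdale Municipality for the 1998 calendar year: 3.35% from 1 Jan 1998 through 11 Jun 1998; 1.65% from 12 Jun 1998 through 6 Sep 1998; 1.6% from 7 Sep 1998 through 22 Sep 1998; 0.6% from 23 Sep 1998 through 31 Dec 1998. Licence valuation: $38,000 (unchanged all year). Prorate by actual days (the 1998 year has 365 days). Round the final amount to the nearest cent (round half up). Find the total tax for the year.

$803.57

1 Jan – 11 Jun 1998: 162 days at 3.35% → $38,000 × 3.35% × 162/365 = $565.0027
12 Jun – 6 Sep 1998: 87 days at 1.65% → $38,000 × 1.65% × 87/365 = $149.4493
7 Sep – 22 Sep 1998: 16 days at 1.6% → $38,000 × 1.6% × 16/365 = $26.6521
23 Sep – 31 Dec 1998: 100 days at 0.6% → $38,000 × 0.6% × 100/365 = $62.4658
Total = $803.5699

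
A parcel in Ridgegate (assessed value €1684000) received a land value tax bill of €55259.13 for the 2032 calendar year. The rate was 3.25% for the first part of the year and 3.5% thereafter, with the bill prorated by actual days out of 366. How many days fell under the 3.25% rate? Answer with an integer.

Let d = days at the first rate; then 366 − d days at the second rate.
€1684000 × [3.25%·d + 3.5%·(366−d)] / 366 = €55259.13
Solving gives d = 320, so the new rate took effect on 16 Nov 2032.

320 days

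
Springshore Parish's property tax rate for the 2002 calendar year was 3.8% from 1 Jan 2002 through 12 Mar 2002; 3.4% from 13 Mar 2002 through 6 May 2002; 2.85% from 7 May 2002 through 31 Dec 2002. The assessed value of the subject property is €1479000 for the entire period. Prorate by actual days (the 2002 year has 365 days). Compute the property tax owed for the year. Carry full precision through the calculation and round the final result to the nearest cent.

1 Jan – 12 Mar 2002: 71 days at 3.8% → €1479000 × 3.8% × 71/365 = €10932.4438
13 Mar – 6 May 2002: 55 days at 3.4% → €1479000 × 3.4% × 55/365 = €7577.3425
7 May – 31 Dec 2002: 239 days at 2.85% → €1479000 × 2.85% × 239/365 = €27600.5712
Total = €46110.3575

€46110.36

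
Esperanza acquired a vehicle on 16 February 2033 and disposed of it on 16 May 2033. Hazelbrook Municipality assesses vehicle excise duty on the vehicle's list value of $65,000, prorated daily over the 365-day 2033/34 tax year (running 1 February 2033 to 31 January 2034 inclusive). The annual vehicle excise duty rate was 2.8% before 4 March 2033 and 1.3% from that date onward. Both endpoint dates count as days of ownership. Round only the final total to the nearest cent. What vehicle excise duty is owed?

16 February – 3 March 2033: 16 days at 2.8% → $65,000 × 2.8% × 16/365 = $79.7808
4 March – 16 May 2033: 74 days at 1.3% → $65,000 × 1.3% × 74/365 = $171.3151
Total = $251.0959

$251.10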